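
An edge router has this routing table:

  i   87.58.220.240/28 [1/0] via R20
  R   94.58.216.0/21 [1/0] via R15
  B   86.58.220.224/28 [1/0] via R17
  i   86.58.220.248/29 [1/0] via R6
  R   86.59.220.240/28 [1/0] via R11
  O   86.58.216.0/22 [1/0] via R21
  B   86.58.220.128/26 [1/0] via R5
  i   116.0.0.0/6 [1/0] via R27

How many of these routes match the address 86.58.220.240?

0

No listed prefix contains 86.58.220.240.
Total matching entries: 0.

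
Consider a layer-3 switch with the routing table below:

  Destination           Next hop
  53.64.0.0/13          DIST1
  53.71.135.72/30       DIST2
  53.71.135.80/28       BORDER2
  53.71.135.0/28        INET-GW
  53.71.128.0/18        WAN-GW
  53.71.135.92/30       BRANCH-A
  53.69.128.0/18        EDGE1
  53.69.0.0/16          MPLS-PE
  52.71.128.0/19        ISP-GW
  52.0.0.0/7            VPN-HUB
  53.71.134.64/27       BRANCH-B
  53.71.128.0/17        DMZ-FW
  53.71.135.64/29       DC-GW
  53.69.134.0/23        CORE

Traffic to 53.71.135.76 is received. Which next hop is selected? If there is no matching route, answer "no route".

WAN-GW

Routes whose prefix contains 53.71.135.76:
  52.0.0.0/7 (52.0.0.0 - 53.255.255.255) -> VPN-HUB
  53.64.0.0/13 (53.64.0.0 - 53.71.255.255) -> DIST1
  53.71.128.0/17 (53.71.128.0 - 53.71.255.255) -> DMZ-FW
  53.71.128.0/18 (53.71.128.0 - 53.71.191.255) -> WAN-GW
More-specific entries that do NOT match:
  53.71.135.72/30 (53.71.135.72 - 53.71.135.75) does not contain 53.71.135.76
  53.71.135.92/30 (53.71.135.92 - 53.71.135.95) does not contain 53.71.135.76
  53.71.135.64/29 (53.71.135.64 - 53.71.135.71) does not contain 53.71.135.76
  53.71.135.80/28 (53.71.135.80 - 53.71.135.95) does not contain 53.71.135.76
  53.71.135.0/28 (53.71.135.0 - 53.71.135.15) does not contain 53.71.135.76
  53.71.134.64/27 (53.71.134.64 - 53.71.134.95) does not contain 53.71.135.76
  53.69.134.0/23 (53.69.134.0 - 53.69.135.255) does not contain 53.71.135.76
  52.71.128.0/19 (52.71.128.0 - 52.71.159.255) does not contain 53.71.135.76
Longest matching prefix is /18 -> next hop WAN-GW.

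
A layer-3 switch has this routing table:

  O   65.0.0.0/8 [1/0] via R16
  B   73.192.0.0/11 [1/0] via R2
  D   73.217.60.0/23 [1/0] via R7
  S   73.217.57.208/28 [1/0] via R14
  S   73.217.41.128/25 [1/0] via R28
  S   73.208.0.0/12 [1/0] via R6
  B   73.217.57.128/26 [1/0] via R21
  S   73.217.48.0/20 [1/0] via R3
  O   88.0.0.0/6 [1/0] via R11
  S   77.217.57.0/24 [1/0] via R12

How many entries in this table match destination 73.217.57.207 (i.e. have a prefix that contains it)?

Prefixes containing 73.217.57.207:
  73.192.0.0/11 (73.192.0.0 - 73.223.255.255)
  73.208.0.0/12 (73.208.0.0 - 73.223.255.255)
  73.217.48.0/20 (73.217.48.0 - 73.217.63.255)
Total matching entries: 3.

3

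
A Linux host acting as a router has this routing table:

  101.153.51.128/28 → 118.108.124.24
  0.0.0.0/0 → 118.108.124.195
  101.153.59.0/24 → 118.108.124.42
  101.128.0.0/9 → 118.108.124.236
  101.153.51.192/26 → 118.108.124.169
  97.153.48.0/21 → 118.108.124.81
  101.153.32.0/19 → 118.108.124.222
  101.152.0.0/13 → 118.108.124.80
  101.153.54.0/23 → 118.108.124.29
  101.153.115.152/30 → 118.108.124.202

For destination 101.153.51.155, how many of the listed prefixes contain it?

4

Prefixes containing 101.153.51.155:
  0.0.0.0/0 (default, matches everything)
  101.128.0.0/9 (101.128.0.0 - 101.255.255.255)
  101.152.0.0/13 (101.152.0.0 - 101.159.255.255)
  101.153.32.0/19 (101.153.32.0 - 101.153.63.255)
Total matching entries: 4.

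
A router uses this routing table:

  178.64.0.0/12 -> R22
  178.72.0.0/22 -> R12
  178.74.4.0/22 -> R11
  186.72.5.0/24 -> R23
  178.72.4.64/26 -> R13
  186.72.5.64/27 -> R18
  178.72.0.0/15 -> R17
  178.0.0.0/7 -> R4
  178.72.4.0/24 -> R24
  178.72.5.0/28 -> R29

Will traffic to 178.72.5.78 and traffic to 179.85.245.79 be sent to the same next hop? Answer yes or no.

178.72.5.78: longest match 178.72.0.0/15 -> R17
179.85.245.79: longest match 178.0.0.0/7 -> R4

no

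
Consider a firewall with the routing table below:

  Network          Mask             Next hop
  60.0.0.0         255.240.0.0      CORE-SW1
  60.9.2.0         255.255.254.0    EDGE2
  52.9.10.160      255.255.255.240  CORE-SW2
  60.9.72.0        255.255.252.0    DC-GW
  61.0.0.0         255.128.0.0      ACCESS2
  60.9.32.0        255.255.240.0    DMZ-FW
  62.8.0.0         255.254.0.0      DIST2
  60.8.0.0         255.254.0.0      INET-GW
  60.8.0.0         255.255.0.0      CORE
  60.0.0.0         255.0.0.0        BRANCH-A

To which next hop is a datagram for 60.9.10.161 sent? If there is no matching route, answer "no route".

INET-GW

Routes whose prefix contains 60.9.10.161:
  60.0.0.0/8 (60.0.0.0 - 60.255.255.255) -> BRANCH-A
  60.0.0.0/12 (60.0.0.0 - 60.15.255.255) -> CORE-SW1
  60.8.0.0/15 (60.8.0.0 - 60.9.255.255) -> INET-GW
More-specific entries that do NOT match:
  52.9.10.160/28 (52.9.10.160 - 52.9.10.175) does not contain 60.9.10.161
  60.9.2.0/23 (60.9.2.0 - 60.9.3.255) does not contain 60.9.10.161
  60.9.72.0/22 (60.9.72.0 - 60.9.75.255) does not contain 60.9.10.161
  60.9.32.0/20 (60.9.32.0 - 60.9.47.255) does not contain 60.9.10.161
  60.8.0.0/16 (60.8.0.0 - 60.8.255.255) does not contain 60.9.10.161
Longest matching prefix is /15 -> next hop INET-GW.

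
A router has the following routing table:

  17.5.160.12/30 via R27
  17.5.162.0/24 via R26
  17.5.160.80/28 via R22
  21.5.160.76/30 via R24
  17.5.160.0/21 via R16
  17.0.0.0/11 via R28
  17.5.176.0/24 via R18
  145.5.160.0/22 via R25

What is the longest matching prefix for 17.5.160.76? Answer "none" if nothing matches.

17.5.160.0/21

Entries matching 17.5.160.76:
  17.0.0.0/11 (17.0.0.0 - 17.31.255.255)
  17.5.160.0/21 (17.5.160.0 - 17.5.167.255)
Most specific is 17.5.160.0/21.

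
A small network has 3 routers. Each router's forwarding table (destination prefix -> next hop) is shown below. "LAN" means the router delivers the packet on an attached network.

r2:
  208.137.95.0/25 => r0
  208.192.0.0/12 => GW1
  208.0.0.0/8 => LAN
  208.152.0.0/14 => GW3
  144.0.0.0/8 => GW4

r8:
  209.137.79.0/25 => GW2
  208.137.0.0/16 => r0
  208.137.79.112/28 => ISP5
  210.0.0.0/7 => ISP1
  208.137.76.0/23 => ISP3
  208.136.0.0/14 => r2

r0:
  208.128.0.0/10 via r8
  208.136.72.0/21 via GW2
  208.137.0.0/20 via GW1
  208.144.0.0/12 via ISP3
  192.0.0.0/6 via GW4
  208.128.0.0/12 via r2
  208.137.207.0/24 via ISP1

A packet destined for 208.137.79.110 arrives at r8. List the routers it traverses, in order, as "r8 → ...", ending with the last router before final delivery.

At r8: longest match for 208.137.79.110 is 208.137.0.0/16 -> r0
At r0: longest match for 208.137.79.110 is 208.128.0.0/12 -> r2
At r2: longest match for 208.137.79.110 is 208.0.0.0/8 -> LAN

r8 → r0 → r2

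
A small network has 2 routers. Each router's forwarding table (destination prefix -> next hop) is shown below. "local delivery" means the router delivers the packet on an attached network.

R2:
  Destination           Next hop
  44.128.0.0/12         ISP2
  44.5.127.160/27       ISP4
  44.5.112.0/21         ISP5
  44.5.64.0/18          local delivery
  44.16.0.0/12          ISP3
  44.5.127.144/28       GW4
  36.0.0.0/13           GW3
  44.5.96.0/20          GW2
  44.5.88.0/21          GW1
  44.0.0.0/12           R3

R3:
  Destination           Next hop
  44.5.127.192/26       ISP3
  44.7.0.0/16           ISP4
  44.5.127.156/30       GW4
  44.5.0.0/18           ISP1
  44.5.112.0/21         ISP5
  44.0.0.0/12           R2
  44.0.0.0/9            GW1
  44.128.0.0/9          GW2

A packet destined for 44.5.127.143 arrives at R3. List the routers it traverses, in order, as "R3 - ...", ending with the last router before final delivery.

R3 - R2

At R3: longest match for 44.5.127.143 is 44.0.0.0/12 -> R2
At R2: longest match for 44.5.127.143 is 44.5.64.0/18 -> local delivery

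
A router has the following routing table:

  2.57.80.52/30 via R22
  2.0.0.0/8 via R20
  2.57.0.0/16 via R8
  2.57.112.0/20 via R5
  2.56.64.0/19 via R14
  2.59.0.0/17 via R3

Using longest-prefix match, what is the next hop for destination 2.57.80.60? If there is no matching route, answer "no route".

R8

Routes whose prefix contains 2.57.80.60:
  2.0.0.0/8 (2.0.0.0 - 2.255.255.255) -> R20
  2.57.0.0/16 (2.57.0.0 - 2.57.255.255) -> R8
More-specific entries that do NOT match:
  2.57.80.52/30 (2.57.80.52 - 2.57.80.55) does not contain 2.57.80.60
  2.57.112.0/20 (2.57.112.0 - 2.57.127.255) does not contain 2.57.80.60
  2.56.64.0/19 (2.56.64.0 - 2.56.95.255) does not contain 2.57.80.60
  2.59.0.0/17 (2.59.0.0 - 2.59.127.255) does not contain 2.57.80.60
Longest matching prefix is /16 -> next hop R8.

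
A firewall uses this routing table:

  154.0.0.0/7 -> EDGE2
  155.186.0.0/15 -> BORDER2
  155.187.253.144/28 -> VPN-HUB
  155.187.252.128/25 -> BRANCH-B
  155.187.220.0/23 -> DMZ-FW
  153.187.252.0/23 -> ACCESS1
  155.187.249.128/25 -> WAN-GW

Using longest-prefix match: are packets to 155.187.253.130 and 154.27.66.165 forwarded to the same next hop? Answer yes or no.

no

155.187.253.130: longest match 155.186.0.0/15 -> BORDER2
154.27.66.165: longest match 154.0.0.0/7 -> EDGE2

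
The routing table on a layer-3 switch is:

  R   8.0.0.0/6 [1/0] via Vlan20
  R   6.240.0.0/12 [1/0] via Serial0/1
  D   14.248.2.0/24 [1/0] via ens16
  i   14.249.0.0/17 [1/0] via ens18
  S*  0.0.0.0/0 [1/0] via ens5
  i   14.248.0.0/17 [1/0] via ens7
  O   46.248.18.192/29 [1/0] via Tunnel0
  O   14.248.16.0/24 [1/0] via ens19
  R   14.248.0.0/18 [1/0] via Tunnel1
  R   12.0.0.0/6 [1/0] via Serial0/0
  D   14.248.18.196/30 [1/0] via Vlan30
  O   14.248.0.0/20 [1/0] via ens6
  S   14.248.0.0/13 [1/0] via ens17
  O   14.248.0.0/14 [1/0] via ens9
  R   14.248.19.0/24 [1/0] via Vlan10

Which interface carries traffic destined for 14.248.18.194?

Tunnel1

Routes whose prefix contains 14.248.18.194:
  0.0.0.0/0 (default, matches everything) -> ens5
  12.0.0.0/6 (12.0.0.0 - 15.255.255.255) -> Serial0/0
  14.248.0.0/13 (14.248.0.0 - 14.255.255.255) -> ens17
  14.248.0.0/14 (14.248.0.0 - 14.251.255.255) -> ens9
  14.248.0.0/17 (14.248.0.0 - 14.248.127.255) -> ens7
  14.248.0.0/18 (14.248.0.0 - 14.248.63.255) -> Tunnel1
More-specific entries that do NOT match:
  14.248.18.196/30 (14.248.18.196 - 14.248.18.199) does not contain 14.248.18.194
  46.248.18.192/29 (46.248.18.192 - 46.248.18.199) does not contain 14.248.18.194
  14.248.2.0/24 (14.248.2.0 - 14.248.2.255) does not contain 14.248.18.194
  14.248.16.0/24 (14.248.16.0 - 14.248.16.255) does not contain 14.248.18.194
  14.248.19.0/24 (14.248.19.0 - 14.248.19.255) does not contain 14.248.18.194
  14.248.0.0/20 (14.248.0.0 - 14.248.15.255) does not contain 14.248.18.194
Longest matching prefix is /18 -> interface Tunnel1.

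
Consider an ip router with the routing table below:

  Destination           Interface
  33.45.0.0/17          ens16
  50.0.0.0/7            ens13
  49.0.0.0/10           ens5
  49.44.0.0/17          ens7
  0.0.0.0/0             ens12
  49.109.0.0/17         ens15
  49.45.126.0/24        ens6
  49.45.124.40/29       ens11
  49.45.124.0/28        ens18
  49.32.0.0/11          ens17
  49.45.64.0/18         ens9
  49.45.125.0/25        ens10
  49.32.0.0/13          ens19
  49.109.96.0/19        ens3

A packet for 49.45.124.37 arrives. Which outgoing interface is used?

Routes whose prefix contains 49.45.124.37:
  0.0.0.0/0 (default, matches everything) -> ens12
  49.0.0.0/10 (49.0.0.0 - 49.63.255.255) -> ens5
  49.32.0.0/11 (49.32.0.0 - 49.63.255.255) -> ens17
  49.45.64.0/18 (49.45.64.0 - 49.45.127.255) -> ens9
More-specific entries that do NOT match:
  49.45.124.40/29 (49.45.124.40 - 49.45.124.47) does not contain 49.45.124.37
  49.45.124.0/28 (49.45.124.0 - 49.45.124.15) does not contain 49.45.124.37
  49.45.125.0/25 (49.45.125.0 - 49.45.125.127) does not contain 49.45.124.37
  49.45.126.0/24 (49.45.126.0 - 49.45.126.255) does not contain 49.45.124.37
  49.109.96.0/19 (49.109.96.0 - 49.109.127.255) does not contain 49.45.124.37
Longest matching prefix is /18 -> interface ens9.

ens9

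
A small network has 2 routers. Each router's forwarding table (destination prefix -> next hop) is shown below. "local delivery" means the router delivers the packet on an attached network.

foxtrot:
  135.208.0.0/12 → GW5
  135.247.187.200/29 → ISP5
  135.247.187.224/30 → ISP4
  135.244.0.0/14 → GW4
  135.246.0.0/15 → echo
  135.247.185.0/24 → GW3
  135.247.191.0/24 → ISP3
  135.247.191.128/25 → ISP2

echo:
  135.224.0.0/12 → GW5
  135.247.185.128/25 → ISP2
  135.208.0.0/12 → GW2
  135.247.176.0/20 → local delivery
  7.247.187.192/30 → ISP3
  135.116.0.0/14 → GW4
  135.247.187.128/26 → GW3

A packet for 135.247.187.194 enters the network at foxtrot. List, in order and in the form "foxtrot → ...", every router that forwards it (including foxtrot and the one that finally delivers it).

At foxtrot: longest match for 135.247.187.194 is 135.246.0.0/15 -> echo
At echo: longest match for 135.247.187.194 is 135.247.176.0/20 -> local delivery

foxtrot → echo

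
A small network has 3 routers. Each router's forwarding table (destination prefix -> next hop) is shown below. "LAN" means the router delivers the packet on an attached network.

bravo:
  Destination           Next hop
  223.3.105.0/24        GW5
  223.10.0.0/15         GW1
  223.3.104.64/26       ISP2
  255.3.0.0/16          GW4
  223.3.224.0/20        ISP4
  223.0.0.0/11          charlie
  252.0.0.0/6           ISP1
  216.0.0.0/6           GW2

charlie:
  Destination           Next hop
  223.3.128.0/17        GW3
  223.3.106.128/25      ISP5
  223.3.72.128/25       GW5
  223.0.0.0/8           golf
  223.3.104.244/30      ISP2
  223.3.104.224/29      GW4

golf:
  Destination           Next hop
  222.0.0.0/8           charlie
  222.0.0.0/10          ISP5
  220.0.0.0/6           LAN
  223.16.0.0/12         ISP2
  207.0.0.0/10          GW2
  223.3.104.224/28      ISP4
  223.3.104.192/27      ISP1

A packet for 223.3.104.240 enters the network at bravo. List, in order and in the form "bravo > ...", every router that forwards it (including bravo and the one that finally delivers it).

At bravo: longest match for 223.3.104.240 is 223.0.0.0/11 -> charlie
At charlie: longest match for 223.3.104.240 is 223.0.0.0/8 -> golf
At golf: longest match for 223.3.104.240 is 220.0.0.0/6 -> LAN

bravo > charlie > golf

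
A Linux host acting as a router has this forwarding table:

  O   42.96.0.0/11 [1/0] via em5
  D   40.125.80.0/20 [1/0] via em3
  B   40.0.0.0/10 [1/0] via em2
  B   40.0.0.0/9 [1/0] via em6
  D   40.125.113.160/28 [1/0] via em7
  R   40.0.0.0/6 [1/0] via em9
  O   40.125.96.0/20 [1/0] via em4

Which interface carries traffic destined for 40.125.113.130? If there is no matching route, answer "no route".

em6

Routes whose prefix contains 40.125.113.130:
  40.0.0.0/6 (40.0.0.0 - 43.255.255.255) -> em9
  40.0.0.0/9 (40.0.0.0 - 40.127.255.255) -> em6
More-specific entries that do NOT match:
  40.125.113.160/28 (40.125.113.160 - 40.125.113.175) does not contain 40.125.113.130
  40.125.80.0/20 (40.125.80.0 - 40.125.95.255) does not contain 40.125.113.130
  40.125.96.0/20 (40.125.96.0 - 40.125.111.255) does not contain 40.125.113.130
  42.96.0.0/11 (42.96.0.0 - 42.127.255.255) does not contain 40.125.113.130
  40.0.0.0/10 (40.0.0.0 - 40.63.255.255) does not contain 40.125.113.130
Longest matching prefix is /9 -> interface em6.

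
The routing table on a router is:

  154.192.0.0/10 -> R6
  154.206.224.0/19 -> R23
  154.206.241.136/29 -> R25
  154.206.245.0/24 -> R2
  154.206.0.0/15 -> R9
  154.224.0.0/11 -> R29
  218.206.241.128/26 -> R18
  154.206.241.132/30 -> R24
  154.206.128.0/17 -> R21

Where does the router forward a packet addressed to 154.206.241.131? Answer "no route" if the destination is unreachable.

Routes whose prefix contains 154.206.241.131:
  154.192.0.0/10 (154.192.0.0 - 154.255.255.255) -> R6
  154.206.0.0/15 (154.206.0.0 - 154.207.255.255) -> R9
  154.206.128.0/17 (154.206.128.0 - 154.206.255.255) -> R21
  154.206.224.0/19 (154.206.224.0 - 154.206.255.255) -> R23
More-specific entries that do NOT match:
  154.206.241.132/30 (154.206.241.132 - 154.206.241.135) does not contain 154.206.241.131
  154.206.241.136/29 (154.206.241.136 - 154.206.241.143) does not contain 154.206.241.131
  218.206.241.128/26 (218.206.241.128 - 218.206.241.191) does not contain 154.206.241.131
  154.206.245.0/24 (154.206.245.0 - 154.206.245.255) does not contain 154.206.241.131
Longest matching prefix is /19 -> next hop R23.

R23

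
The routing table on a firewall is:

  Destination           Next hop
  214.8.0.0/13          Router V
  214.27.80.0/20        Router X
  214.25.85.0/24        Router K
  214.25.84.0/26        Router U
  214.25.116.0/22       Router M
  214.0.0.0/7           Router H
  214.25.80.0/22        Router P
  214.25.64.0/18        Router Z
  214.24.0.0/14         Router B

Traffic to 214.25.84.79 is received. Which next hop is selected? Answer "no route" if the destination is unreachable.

Router Z

Routes whose prefix contains 214.25.84.79:
  214.0.0.0/7 (214.0.0.0 - 215.255.255.255) -> Router H
  214.24.0.0/14 (214.24.0.0 - 214.27.255.255) -> Router B
  214.25.64.0/18 (214.25.64.0 - 214.25.127.255) -> Router Z
More-specific entries that do NOT match:
  214.25.84.0/26 (214.25.84.0 - 214.25.84.63) does not contain 214.25.84.79
  214.25.85.0/24 (214.25.85.0 - 214.25.85.255) does not contain 214.25.84.79
  214.25.116.0/22 (214.25.116.0 - 214.25.119.255) does not contain 214.25.84.79
  214.25.80.0/22 (214.25.80.0 - 214.25.83.255) does not contain 214.25.84.79
  214.27.80.0/20 (214.27.80.0 - 214.27.95.255) does not contain 214.25.84.79
Longest matching prefix is /18 -> next hop Router Z.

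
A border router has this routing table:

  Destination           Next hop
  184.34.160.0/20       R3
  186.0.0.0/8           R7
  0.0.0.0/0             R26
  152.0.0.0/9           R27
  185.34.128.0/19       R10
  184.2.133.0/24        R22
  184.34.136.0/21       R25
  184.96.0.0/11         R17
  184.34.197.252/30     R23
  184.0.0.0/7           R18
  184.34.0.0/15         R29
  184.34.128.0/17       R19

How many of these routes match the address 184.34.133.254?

Prefixes containing 184.34.133.254:
  0.0.0.0/0 (default, matches everything)
  184.0.0.0/7 (184.0.0.0 - 185.255.255.255)
  184.34.0.0/15 (184.34.0.0 - 184.35.255.255)
  184.34.128.0/17 (184.34.128.0 - 184.34.255.255)
Total matching entries: 4.

4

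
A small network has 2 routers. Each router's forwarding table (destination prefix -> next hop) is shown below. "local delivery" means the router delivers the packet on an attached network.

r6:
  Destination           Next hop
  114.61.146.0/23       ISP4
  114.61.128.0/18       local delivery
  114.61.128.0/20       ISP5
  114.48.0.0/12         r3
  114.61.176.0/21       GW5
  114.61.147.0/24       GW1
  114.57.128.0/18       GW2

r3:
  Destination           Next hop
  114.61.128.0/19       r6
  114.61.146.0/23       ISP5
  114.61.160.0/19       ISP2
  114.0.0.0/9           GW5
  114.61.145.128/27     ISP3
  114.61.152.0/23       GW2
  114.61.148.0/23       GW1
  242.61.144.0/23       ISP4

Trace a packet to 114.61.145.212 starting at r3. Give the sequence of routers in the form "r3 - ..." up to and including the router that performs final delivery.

At r3: longest match for 114.61.145.212 is 114.61.128.0/19 -> r6
At r6: longest match for 114.61.145.212 is 114.61.128.0/18 -> local delivery

r3 - r6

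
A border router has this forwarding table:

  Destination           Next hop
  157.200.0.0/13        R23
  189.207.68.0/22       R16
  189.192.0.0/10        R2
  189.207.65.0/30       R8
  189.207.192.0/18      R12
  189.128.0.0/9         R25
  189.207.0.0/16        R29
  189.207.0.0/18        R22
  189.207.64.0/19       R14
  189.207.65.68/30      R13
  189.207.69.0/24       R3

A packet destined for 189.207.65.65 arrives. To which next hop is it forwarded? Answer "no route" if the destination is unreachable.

Routes whose prefix contains 189.207.65.65:
  189.128.0.0/9 (189.128.0.0 - 189.255.255.255) -> R25
  189.192.0.0/10 (189.192.0.0 - 189.255.255.255) -> R2
  189.207.0.0/16 (189.207.0.0 - 189.207.255.255) -> R29
  189.207.64.0/19 (189.207.64.0 - 189.207.95.255) -> R14
More-specific entries that do NOT match:
  189.207.65.0/30 (189.207.65.0 - 189.207.65.3) does not contain 189.207.65.65
  189.207.65.68/30 (189.207.65.68 - 189.207.65.71) does not contain 189.207.65.65
  189.207.69.0/24 (189.207.69.0 - 189.207.69.255) does not contain 189.207.65.65
  189.207.68.0/22 (189.207.68.0 - 189.207.71.255) does not contain 189.207.65.65
Longest matching prefix is /19 -> next hop R14.

R14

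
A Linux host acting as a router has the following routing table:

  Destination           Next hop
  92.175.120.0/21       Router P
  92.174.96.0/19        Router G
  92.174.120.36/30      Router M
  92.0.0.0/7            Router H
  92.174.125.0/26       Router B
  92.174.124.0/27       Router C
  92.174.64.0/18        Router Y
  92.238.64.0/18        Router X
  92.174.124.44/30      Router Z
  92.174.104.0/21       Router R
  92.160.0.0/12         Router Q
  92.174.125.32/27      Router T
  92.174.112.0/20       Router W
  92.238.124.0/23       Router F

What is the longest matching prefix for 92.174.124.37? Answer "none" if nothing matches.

92.174.112.0/20

Entries matching 92.174.124.37:
  92.0.0.0/7 (92.0.0.0 - 93.255.255.255)
  92.160.0.0/12 (92.160.0.0 - 92.175.255.255)
  92.174.64.0/18 (92.174.64.0 - 92.174.127.255)
  92.174.96.0/19 (92.174.96.0 - 92.174.127.255)
  92.174.112.0/20 (92.174.112.0 - 92.174.127.255)
Most specific is 92.174.112.0/20.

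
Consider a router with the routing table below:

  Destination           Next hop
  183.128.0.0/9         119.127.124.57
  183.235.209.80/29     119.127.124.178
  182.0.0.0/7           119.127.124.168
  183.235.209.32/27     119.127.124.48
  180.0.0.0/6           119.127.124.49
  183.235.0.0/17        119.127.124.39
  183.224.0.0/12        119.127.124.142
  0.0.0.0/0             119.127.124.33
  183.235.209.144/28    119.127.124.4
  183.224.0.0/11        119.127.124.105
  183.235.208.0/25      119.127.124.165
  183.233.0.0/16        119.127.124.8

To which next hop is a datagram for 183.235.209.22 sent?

Routes whose prefix contains 183.235.209.22:
  0.0.0.0/0 (default, matches everything) -> 119.127.124.33
  180.0.0.0/6 (180.0.0.0 - 183.255.255.255) -> 119.127.124.49
  182.0.0.0/7 (182.0.0.0 - 183.255.255.255) -> 119.127.124.168
  183.128.0.0/9 (183.128.0.0 - 183.255.255.255) -> 119.127.124.57
  183.224.0.0/11 (183.224.0.0 - 183.255.255.255) -> 119.127.124.105
  183.224.0.0/12 (183.224.0.0 - 183.239.255.255) -> 119.127.124.142
More-specific entries that do NOT match:
  183.235.209.80/29 (183.235.209.80 - 183.235.209.87) does not contain 183.235.209.22
  183.235.209.144/28 (183.235.209.144 - 183.235.209.159) does not contain 183.235.209.22
  183.235.209.32/27 (183.235.209.32 - 183.235.209.63) does not contain 183.235.209.22
  183.235.208.0/25 (183.235.208.0 - 183.235.208.127) does not contain 183.235.209.22
  183.235.0.0/17 (183.235.0.0 - 183.235.127.255) does not contain 183.235.209.22
  183.233.0.0/16 (183.233.0.0 - 183.233.255.255) does not contain 183.235.209.22
Longest matching prefix is /12 -> next hop 119.127.124.142.

119.127.124.142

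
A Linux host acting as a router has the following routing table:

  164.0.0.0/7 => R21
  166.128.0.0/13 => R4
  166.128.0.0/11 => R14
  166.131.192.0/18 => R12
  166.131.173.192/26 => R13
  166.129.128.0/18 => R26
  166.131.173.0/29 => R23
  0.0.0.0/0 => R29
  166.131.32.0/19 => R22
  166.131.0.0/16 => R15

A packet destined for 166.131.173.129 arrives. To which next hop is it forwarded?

Routes whose prefix contains 166.131.173.129:
  0.0.0.0/0 (default, matches everything) -> R29
  166.128.0.0/11 (166.128.0.0 - 166.159.255.255) -> R14
  166.128.0.0/13 (166.128.0.0 - 166.135.255.255) -> R4
  166.131.0.0/16 (166.131.0.0 - 166.131.255.255) -> R15
More-specific entries that do NOT match:
  166.131.173.0/29 (166.131.173.0 - 166.131.173.7) does not contain 166.131.173.129
  166.131.173.192/26 (166.131.173.192 - 166.131.173.255) does not contain 166.131.173.129
  166.131.32.0/19 (166.131.32.0 - 166.131.63.255) does not contain 166.131.173.129
  166.131.192.0/18 (166.131.192.0 - 166.131.255.255) does not contain 166.131.173.129
  166.129.128.0/18 (166.129.128.0 - 166.129.191.255) does not contain 166.131.173.129
Longest matching prefix is /16 -> next hop R15.

R15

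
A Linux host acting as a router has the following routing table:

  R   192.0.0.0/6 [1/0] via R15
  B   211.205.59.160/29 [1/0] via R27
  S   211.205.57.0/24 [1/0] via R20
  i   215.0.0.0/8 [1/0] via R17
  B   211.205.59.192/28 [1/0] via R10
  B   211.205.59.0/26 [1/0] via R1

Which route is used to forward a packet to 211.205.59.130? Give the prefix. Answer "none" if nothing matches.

211.205.59.130 is outside every listed prefix and there is no default route.

none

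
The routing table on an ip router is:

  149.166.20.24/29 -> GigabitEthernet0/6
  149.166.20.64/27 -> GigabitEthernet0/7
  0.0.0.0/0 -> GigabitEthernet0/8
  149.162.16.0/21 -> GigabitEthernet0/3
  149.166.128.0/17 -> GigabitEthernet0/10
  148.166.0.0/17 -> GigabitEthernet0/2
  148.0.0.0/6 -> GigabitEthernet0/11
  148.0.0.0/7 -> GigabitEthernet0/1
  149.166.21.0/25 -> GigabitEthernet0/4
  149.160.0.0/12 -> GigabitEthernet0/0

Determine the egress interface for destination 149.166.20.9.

GigabitEthernet0/0

Routes whose prefix contains 149.166.20.9:
  0.0.0.0/0 (default, matches everything) -> GigabitEthernet0/8
  148.0.0.0/6 (148.0.0.0 - 151.255.255.255) -> GigabitEthernet0/11
  148.0.0.0/7 (148.0.0.0 - 149.255.255.255) -> GigabitEthernet0/1
  149.160.0.0/12 (149.160.0.0 - 149.175.255.255) -> GigabitEthernet0/0
More-specific entries that do NOT match:
  149.166.20.24/29 (149.166.20.24 - 149.166.20.31) does not contain 149.166.20.9
  149.166.20.64/27 (149.166.20.64 - 149.166.20.95) does not contain 149.166.20.9
  149.166.21.0/25 (149.166.21.0 - 149.166.21.127) does not contain 149.166.20.9
  149.162.16.0/21 (149.162.16.0 - 149.162.23.255) does not contain 149.166.20.9
  149.166.128.0/17 (149.166.128.0 - 149.166.255.255) does not contain 149.166.20.9
  148.166.0.0/17 (148.166.0.0 - 148.166.127.255) does not contain 149.166.20.9
Longest matching prefix is /12 -> interface GigabitEthernet0/0.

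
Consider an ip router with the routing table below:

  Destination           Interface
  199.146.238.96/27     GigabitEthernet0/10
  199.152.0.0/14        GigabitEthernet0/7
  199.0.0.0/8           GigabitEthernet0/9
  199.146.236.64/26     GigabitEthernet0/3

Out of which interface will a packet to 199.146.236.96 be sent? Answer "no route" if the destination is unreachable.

GigabitEthernet0/3

Routes whose prefix contains 199.146.236.96:
  199.0.0.0/8 (199.0.0.0 - 199.255.255.255) -> GigabitEthernet0/9
  199.146.236.64/26 (199.146.236.64 - 199.146.236.127) -> GigabitEthernet0/3
More-specific entries that do NOT match:
  199.146.238.96/27 (199.146.238.96 - 199.146.238.127) does not contain 199.146.236.96
Longest matching prefix is /26 -> interface GigabitEthernet0/3.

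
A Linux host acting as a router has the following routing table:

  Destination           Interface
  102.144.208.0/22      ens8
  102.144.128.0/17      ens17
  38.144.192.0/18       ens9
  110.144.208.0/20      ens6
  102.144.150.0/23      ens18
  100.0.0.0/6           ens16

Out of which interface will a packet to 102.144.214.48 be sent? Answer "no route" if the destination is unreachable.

ens17

Routes whose prefix contains 102.144.214.48:
  100.0.0.0/6 (100.0.0.0 - 103.255.255.255) -> ens16
  102.144.128.0/17 (102.144.128.0 - 102.144.255.255) -> ens17
More-specific entries that do NOT match:
  102.144.150.0/23 (102.144.150.0 - 102.144.151.255) does not contain 102.144.214.48
  102.144.208.0/22 (102.144.208.0 - 102.144.211.255) does not contain 102.144.214.48
  110.144.208.0/20 (110.144.208.0 - 110.144.223.255) does not contain 102.144.214.48
  38.144.192.0/18 (38.144.192.0 - 38.144.255.255) does not contain 102.144.214.48
Longest matching prefix is /17 -> interface ens17.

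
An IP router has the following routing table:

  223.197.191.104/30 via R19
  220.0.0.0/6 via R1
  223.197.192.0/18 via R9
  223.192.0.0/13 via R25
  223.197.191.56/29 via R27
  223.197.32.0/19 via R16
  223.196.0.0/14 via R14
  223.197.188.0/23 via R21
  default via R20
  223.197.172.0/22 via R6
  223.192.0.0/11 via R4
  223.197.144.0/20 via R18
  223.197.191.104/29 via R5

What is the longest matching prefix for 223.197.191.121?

223.196.0.0/14

Entries matching 223.197.191.121:
  0.0.0.0/0 (default, matches everything)
  220.0.0.0/6 (220.0.0.0 - 223.255.255.255)
  223.192.0.0/11 (223.192.0.0 - 223.223.255.255)
  223.192.0.0/13 (223.192.0.0 - 223.199.255.255)
  223.196.0.0/14 (223.196.0.0 - 223.199.255.255)
Most specific is 223.196.0.0/14.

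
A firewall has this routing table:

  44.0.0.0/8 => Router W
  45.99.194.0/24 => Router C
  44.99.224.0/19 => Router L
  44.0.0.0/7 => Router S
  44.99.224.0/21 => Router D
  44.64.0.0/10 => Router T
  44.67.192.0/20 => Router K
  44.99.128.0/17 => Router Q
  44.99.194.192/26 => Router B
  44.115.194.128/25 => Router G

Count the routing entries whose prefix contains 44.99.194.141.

Prefixes containing 44.99.194.141:
  44.0.0.0/7 (44.0.0.0 - 45.255.255.255)
  44.0.0.0/8 (44.0.0.0 - 44.255.255.255)
  44.64.0.0/10 (44.64.0.0 - 44.127.255.255)
  44.99.128.0/17 (44.99.128.0 - 44.99.255.255)
Total matching entries: 4.

4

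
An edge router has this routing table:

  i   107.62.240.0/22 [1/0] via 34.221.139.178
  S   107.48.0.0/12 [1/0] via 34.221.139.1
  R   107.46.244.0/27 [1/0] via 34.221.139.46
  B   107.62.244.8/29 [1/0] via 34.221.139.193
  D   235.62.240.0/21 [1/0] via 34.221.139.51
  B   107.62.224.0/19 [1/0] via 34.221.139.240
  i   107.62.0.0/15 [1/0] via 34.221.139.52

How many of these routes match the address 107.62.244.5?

3

Prefixes containing 107.62.244.5:
  107.48.0.0/12 (107.48.0.0 - 107.63.255.255)
  107.62.0.0/15 (107.62.0.0 - 107.63.255.255)
  107.62.224.0/19 (107.62.224.0 - 107.62.255.255)
Total matching entries: 3.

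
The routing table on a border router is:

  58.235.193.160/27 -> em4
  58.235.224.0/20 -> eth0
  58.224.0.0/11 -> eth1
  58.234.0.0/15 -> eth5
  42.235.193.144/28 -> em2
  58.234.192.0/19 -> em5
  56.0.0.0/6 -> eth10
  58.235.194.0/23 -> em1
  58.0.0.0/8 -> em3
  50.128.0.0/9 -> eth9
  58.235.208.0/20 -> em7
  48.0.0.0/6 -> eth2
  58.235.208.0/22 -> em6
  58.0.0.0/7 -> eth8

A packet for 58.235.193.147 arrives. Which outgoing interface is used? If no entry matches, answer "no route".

Routes whose prefix contains 58.235.193.147:
  56.0.0.0/6 (56.0.0.0 - 59.255.255.255) -> eth10
  58.0.0.0/7 (58.0.0.0 - 59.255.255.255) -> eth8
  58.0.0.0/8 (58.0.0.0 - 58.255.255.255) -> em3
  58.224.0.0/11 (58.224.0.0 - 58.255.255.255) -> eth1
  58.234.0.0/15 (58.234.0.0 - 58.235.255.255) -> eth5
More-specific entries that do NOT match:
  42.235.193.144/28 (42.235.193.144 - 42.235.193.159) does not contain 58.235.193.147
  58.235.193.160/27 (58.235.193.160 - 58.235.193.191) does not contain 58.235.193.147
  58.235.194.0/23 (58.235.194.0 - 58.235.195.255) does not contain 58.235.193.147
  58.235.208.0/22 (58.235.208.0 - 58.235.211.255) does not contain 58.235.193.147
  58.235.224.0/20 (58.235.224.0 - 58.235.239.255) does not contain 58.235.193.147
  58.235.208.0/20 (58.235.208.0 - 58.235.223.255) does not contain 58.235.193.147
  58.234.192.0/19 (58.234.192.0 - 58.234.223.255) does not contain 58.235.193.147
Longest matching prefix is /15 -> interface eth5.

eth5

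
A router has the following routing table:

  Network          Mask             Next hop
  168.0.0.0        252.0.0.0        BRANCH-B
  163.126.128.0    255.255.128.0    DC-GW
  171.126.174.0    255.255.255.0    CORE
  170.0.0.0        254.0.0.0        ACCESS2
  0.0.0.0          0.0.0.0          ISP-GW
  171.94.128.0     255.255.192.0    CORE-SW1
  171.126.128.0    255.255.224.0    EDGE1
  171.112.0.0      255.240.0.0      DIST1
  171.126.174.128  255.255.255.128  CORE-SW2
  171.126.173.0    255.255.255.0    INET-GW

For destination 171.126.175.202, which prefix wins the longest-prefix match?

Entries matching 171.126.175.202:
  0.0.0.0/0 (default, matches everything)
  168.0.0.0/6 (168.0.0.0 - 171.255.255.255)
  170.0.0.0/7 (170.0.0.0 - 171.255.255.255)
  171.112.0.0/12 (171.112.0.0 - 171.127.255.255)
Most specific is 171.112.0.0/12.

171.112.0.0/12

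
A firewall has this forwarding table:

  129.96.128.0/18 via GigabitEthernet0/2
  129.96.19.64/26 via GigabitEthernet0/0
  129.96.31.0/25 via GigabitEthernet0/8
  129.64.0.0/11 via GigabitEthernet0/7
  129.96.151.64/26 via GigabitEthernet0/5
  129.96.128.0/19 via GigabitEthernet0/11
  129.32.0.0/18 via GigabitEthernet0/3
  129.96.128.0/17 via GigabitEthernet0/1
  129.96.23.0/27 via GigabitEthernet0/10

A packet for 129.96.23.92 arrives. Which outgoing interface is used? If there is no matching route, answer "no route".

no route

No entry's prefix contains 129.96.23.92; there is no default route.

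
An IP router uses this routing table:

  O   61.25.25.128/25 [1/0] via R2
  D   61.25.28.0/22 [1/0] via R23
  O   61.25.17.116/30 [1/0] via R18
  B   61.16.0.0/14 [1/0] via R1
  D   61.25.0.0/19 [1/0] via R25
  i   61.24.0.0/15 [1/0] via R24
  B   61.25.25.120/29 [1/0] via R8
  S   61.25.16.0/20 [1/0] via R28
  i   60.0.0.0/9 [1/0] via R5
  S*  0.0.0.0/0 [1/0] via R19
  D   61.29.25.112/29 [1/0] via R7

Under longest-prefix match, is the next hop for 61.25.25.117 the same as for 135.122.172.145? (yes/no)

61.25.25.117: longest match 61.25.16.0/20 -> R28
135.122.172.145: longest match 0.0.0.0/0 -> R19

no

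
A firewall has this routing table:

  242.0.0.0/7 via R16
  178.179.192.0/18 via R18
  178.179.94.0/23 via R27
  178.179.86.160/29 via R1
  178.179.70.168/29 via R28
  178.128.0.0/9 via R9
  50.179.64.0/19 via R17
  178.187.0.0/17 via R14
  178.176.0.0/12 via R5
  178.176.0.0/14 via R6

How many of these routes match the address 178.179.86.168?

Prefixes containing 178.179.86.168:
  178.128.0.0/9 (178.128.0.0 - 178.255.255.255)
  178.176.0.0/12 (178.176.0.0 - 178.191.255.255)
  178.176.0.0/14 (178.176.0.0 - 178.179.255.255)
Total matching entries: 3.

3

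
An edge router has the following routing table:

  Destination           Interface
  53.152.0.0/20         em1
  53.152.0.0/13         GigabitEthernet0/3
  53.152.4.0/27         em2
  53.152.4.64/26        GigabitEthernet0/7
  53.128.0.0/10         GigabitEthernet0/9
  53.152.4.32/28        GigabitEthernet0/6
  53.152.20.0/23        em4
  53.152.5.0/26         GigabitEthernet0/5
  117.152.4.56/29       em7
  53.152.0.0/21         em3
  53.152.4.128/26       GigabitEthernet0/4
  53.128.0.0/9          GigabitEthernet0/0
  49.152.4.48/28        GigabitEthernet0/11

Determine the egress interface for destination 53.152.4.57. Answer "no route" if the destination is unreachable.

em3

Routes whose prefix contains 53.152.4.57:
  53.128.0.0/9 (53.128.0.0 - 53.255.255.255) -> GigabitEthernet0/0
  53.128.0.0/10 (53.128.0.0 - 53.191.255.255) -> GigabitEthernet0/9
  53.152.0.0/13 (53.152.0.0 - 53.159.255.255) -> GigabitEthernet0/3
  53.152.0.0/20 (53.152.0.0 - 53.152.15.255) -> em1
  53.152.0.0/21 (53.152.0.0 - 53.152.7.255) -> em3
More-specific entries that do NOT match:
  117.152.4.56/29 (117.152.4.56 - 117.152.4.63) does not contain 53.152.4.57
  53.152.4.32/28 (53.152.4.32 - 53.152.4.47) does not contain 53.152.4.57
  49.152.4.48/28 (49.152.4.48 - 49.152.4.63) does not contain 53.152.4.57
  53.152.4.0/27 (53.152.4.0 - 53.152.4.31) does not contain 53.152.4.57
  53.152.4.64/26 (53.152.4.64 - 53.152.4.127) does not contain 53.152.4.57
  53.152.5.0/26 (53.152.5.0 - 53.152.5.63) does not contain 53.152.4.57
  53.152.4.128/26 (53.152.4.128 - 53.152.4.191) does not contain 53.152.4.57
  53.152.20.0/23 (53.152.20.0 - 53.152.21.255) does not contain 53.152.4.57
Longest matching prefix is /21 -> interface em3.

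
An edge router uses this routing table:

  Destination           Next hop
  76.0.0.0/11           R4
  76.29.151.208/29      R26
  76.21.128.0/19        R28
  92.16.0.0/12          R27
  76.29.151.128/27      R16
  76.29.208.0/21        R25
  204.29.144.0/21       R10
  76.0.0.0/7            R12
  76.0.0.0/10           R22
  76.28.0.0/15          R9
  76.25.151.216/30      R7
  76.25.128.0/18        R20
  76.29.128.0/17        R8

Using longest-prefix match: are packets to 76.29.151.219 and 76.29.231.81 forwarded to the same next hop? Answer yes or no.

yes

76.29.151.219: longest match 76.29.128.0/17 -> R8
76.29.231.81: longest match 76.29.128.0/17 -> R8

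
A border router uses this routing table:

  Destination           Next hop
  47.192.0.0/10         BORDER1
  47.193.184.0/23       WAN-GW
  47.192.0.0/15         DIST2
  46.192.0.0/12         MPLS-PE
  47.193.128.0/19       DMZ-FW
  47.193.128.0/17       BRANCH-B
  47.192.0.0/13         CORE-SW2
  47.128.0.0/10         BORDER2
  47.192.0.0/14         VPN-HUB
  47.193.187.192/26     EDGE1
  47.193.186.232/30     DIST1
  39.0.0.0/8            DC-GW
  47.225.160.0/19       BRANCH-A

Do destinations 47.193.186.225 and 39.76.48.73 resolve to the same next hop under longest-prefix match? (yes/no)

47.193.186.225: longest match 47.193.128.0/17 -> BRANCH-B
39.76.48.73: longest match 39.0.0.0/8 -> DC-GW

no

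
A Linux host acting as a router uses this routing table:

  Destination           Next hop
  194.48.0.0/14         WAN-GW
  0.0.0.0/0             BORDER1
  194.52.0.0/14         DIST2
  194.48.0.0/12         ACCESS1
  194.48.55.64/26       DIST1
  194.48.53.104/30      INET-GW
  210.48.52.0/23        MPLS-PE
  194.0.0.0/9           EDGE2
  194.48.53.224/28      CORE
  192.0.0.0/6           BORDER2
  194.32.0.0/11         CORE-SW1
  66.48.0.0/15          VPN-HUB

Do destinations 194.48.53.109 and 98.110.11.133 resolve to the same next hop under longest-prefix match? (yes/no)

no

194.48.53.109: longest match 194.48.0.0/14 -> WAN-GW
98.110.11.133: longest match 0.0.0.0/0 -> BORDER1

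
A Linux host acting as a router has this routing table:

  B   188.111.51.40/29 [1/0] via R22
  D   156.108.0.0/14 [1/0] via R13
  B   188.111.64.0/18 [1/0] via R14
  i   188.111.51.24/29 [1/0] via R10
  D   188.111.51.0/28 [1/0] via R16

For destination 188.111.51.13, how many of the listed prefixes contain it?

1

Prefixes containing 188.111.51.13:
  188.111.51.0/28 (188.111.51.0 - 188.111.51.15)
Total matching entries: 1.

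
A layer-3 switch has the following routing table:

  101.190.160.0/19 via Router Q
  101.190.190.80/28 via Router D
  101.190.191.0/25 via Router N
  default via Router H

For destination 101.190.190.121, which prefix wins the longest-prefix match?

101.190.160.0/19

Entries matching 101.190.190.121:
  0.0.0.0/0 (default, matches everything)
  101.190.160.0/19 (101.190.160.0 - 101.190.191.255)
Most specific is 101.190.160.0/19.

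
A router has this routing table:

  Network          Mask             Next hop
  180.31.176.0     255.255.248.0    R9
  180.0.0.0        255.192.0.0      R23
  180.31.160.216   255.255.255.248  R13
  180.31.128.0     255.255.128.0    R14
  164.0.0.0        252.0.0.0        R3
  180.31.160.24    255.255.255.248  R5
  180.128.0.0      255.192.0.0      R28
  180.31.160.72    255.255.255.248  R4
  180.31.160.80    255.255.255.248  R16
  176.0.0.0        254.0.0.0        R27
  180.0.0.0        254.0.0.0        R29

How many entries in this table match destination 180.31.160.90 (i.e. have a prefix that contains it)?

3

Prefixes containing 180.31.160.90:
  180.0.0.0/7 (180.0.0.0 - 181.255.255.255)
  180.0.0.0/10 (180.0.0.0 - 180.63.255.255)
  180.31.128.0/17 (180.31.128.0 - 180.31.255.255)
Total matching entries: 3.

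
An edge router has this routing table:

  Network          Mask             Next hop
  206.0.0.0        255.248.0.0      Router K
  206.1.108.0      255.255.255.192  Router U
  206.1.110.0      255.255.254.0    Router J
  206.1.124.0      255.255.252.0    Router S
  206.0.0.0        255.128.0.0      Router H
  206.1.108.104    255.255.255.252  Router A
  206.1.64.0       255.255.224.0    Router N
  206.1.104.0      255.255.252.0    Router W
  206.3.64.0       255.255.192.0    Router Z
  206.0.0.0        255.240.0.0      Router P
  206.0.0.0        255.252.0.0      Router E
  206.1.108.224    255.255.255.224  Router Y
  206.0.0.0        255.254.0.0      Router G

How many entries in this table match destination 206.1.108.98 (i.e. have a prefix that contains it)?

Prefixes containing 206.1.108.98:
  206.0.0.0/9 (206.0.0.0 - 206.127.255.255)
  206.0.0.0/12 (206.0.0.0 - 206.15.255.255)
  206.0.0.0/13 (206.0.0.0 - 206.7.255.255)
  206.0.0.0/14 (206.0.0.0 - 206.3.255.255)
  206.0.0.0/15 (206.0.0.0 - 206.1.255.255)
Total matching entries: 5.

5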